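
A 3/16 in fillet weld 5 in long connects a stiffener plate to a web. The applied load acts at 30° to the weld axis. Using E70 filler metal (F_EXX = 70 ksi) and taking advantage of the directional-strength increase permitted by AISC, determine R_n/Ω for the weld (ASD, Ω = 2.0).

R_n/Ω ≈ 16.4 kips

t_e = 0.707 × 0.1875 = 0.1326 in; A_we = 0.1326 × 5 = 0.6628 in².
Directional factor: 1.0 + 0.5 sin^1.5(30°) = 1.177.
F_nw = 0.6 × 70 × 1.177 = 49.42 ksi.
R_n/Ω = (49.42 × 0.6628) / 2.0 = 16.38 kips.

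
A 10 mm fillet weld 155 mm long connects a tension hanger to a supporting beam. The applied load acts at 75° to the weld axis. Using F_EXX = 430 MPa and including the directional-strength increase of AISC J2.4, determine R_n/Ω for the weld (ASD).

R_n/Ω ≈ 208 kN

t_e = 0.707 × 10 = 7.07 mm; A_we = 7.07 × 155 = 1096 mm².
Directional factor: 1.0 + 0.5 sin^1.5(75°) = 1.475.
F_nw = 0.6 × 430 × 1.475 = 380.5 MPa.
R_n/Ω = (380.5 × 1096) / 2.0 × 10⁻³ = 208.5 kN.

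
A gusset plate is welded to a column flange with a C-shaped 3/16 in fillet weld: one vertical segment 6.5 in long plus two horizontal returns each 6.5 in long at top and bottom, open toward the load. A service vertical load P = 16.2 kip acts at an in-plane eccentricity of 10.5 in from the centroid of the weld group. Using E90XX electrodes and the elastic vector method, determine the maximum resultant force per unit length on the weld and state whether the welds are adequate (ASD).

f_max ≈ 4.35 kip/in; NOT adequate

E90XX → F_EXX = 90 ksi.
Total weld length L_w = 19.5 in. Treat welds as unit-width lines.
Centroid: x̄ = 2×6.5×3.25 / 19.5 = 2.167 in from the vertical weld.
Polar moment about centroid: J = I_x + I_y = [6.5³/12 + 2×6.5×3.25²] + [6.5×2.167² + 2(6.5³/12 + 6.5×1.083²)] = 251.7 in³.
Direct shear f_v = P/L_w = 16.2 / 19.5 = 0.8308 kip/in (vertical).
Torsion M = P·e = 16.2 × 10.5 = 170.1 kip·in.
Critical point at (x, y) = (4.333, 3.25) from centroid. f_tx = M·y/J = 2.196 kip/in; f_ty = M·x/J = 2.928 kip/in.
Resultant f_max = √[f_tx² + (f_v + f_ty)²] = √[2.196² + (0.8308 + 2.928)²] = 4.353 kip/in.
Capacity per unit length: r_n/Ω = (1/2.0) × 0.6 × 90 × (0.707 × 0.1875) = 3.579 kip/in.
4.353 > 3.579 → NOT adequate.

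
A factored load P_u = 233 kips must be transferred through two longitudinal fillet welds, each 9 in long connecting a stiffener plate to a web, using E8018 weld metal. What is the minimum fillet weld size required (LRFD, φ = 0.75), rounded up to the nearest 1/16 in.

w = 9/16 in

E80XX → F_EXX = 80 ksi.
Total weld length L = 18 in.
Required throat t_e = P_u / (φ × 0.6 F_EXX × L) = 233 / (0.75 × 0.6 × 80 × 18) = 0.3596 in.
Required leg w = t_e / 0.707 = 0.5086 in → use 9/16 in.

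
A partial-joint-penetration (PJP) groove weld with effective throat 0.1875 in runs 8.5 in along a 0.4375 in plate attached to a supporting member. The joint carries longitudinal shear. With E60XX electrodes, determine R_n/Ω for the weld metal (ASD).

R_n/Ω ≈ 28.7 kips

E60XX → F_EXX = 60 ksi.
Effective throat (given) t_e = 0.1875 in.
A_we = 0.1875 × 8.5 = 1.594 in².
F_nw = 0.6 F_EXX = 36 ksi.
R_n/Ω = (36 × 1.594) / 2.0 = 28.69 kips.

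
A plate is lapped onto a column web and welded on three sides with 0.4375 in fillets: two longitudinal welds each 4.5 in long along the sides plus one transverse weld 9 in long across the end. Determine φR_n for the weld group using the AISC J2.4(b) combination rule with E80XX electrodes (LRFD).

φR_n ≈ 236 kip

E80XX → F_EXX = 80 ksi.
t_e = 0.707 × 0.4375 = 0.3093 in.
R_nwl = 0.6 × 80 × 0.3093 × 9 = 133.6 kip (longitudinal, 2 welds).
R_nwt = 0.6 × 80 × 0.3093 × 9 = 133.6 kip (transverse, base value).
(i) R_nwl + R_nwt = 267.2 kip; (ii) 0.85 R_nwl + 1.5 R_nwt = 314 kip.
R_n = max = 314 kip [governs: (ii)]; φR_n = 235.5 kip.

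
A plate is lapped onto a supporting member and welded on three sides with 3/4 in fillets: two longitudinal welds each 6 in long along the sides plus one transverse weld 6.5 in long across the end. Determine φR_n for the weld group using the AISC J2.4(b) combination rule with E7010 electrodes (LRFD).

φR_n ≈ 333 kips

E70XX → F_EXX = 70 ksi.
t_e = 0.707 × 0.75 = 0.5302 in.
R_nwl = 0.6 × 70 × 0.5302 × 12 = 267.2 kips (longitudinal, 2 welds).
R_nwt = 0.6 × 70 × 0.5302 × 6.5 = 144.8 kips (transverse, base value).
(i) R_nwl + R_nwt = 412 kips; (ii) 0.85 R_nwl + 1.5 R_nwt = 444.3 kips.
R_n = max = 444.3 kips [governs: (ii)]; φR_n = 333.2 kips.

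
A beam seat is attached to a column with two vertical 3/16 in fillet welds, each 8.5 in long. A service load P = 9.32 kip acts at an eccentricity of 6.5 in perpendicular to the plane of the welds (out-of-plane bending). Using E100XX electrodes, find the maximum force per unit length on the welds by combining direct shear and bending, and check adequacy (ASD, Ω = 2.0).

f_max ≈ 2.57 kip/in; adequate

E100XX → F_EXX = 100 ksi.
L_w = 2 × 8.5 = 17 in; section modulus (unit throat) S = 2 × L²/6 = 24.08 in².
Direct shear f_v = P/L_w = 9.32/17 = 0.5482 kip/in.
Moment M = P × e = 9.32 × 6.5 = 60.58 kip·in; bending f_b = M/S = 2.515 kip/in.
f_max = √(f_v² + f_b²) = √(0.5482² + 2.515²) = 2.574 kip/in.
r_n/Ω = (1/2.0) × 0.6 × 100 × (0.707 × 0.1875) = 3.977 kip/in → adequate.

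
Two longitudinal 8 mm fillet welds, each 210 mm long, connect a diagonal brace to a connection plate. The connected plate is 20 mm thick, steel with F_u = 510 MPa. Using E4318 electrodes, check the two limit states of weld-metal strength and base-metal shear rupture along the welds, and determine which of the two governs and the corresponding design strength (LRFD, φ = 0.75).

φR_n ≈ 460 kN (weld metal governs)

E43XX → F_EXX = 430 MPa.
t_e = 0.707 × 8 = 5.656 mm; L = 420 mm.
Weld metal: φR_n = 0.75 × 0.6 × 430 × 5.656 × 420 × 10⁻³ = 459.7 kN.
Base metal (shear rupture): φR_n = 0.75 × 0.6 × 510 × 20 × 420 × 10⁻³ = 1928 kN.
Governing: weld metal.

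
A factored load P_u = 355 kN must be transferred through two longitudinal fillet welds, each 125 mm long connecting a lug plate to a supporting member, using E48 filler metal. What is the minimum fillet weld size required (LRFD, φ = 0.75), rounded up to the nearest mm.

w = 10 mm

E48XX → F_EXX = 480 MPa.
Total weld length L = 250 mm.
Required throat t_e = P_u / (φ × 0.6 F_EXX × L) = 355 / (0.75 × 0.6 × 480 × 250 × 10⁻³) = 6.574 mm.
Required leg w = t_e / 0.707 = 9.299 mm → use 10 mm.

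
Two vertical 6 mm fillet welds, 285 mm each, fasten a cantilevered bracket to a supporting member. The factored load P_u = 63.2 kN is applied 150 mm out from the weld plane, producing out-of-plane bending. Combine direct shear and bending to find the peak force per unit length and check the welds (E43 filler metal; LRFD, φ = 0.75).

E43XX → F_EXX = 430 MPa.
L_w = 2 × 285 = 570 mm; section modulus (unit throat) S = 2 × L²/6 = 27080 mm².
Direct shear f_v = P/L_w = 63.2×10³/570 = 110.9 N/mm.
Moment M = P × e = 63.2×10³ × 150 = 9480000 N·mm; bending f_b = M/S = 350.1 N/mm.
f_max = √(f_v² + f_b²) = √(110.9² + 350.1²) = 367.3 N/mm.
φr_n = 0.75 × 0.6 × 430 × (0.707 × 6) = 820.8 N/mm → adequate.

f_max ≈ 367 N/mm; adequate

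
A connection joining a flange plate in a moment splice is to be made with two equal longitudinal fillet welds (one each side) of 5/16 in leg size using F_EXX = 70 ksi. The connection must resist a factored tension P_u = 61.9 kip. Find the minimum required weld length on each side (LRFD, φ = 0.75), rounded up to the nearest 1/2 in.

Throat t_e = 0.707 × 0.3125 = 0.2209 in.
φr_n = 0.75 × 0.6 × 70 × 0.2209 = 6.96 kip/in.
L_req = P_u / φr_n = 61.9 / 6.96 = 8.894 in total.
Per side: 8.894 / 2 = 4.447 in.
Round up → use L = 4.5 in on each side.

L = 4.5 in on each side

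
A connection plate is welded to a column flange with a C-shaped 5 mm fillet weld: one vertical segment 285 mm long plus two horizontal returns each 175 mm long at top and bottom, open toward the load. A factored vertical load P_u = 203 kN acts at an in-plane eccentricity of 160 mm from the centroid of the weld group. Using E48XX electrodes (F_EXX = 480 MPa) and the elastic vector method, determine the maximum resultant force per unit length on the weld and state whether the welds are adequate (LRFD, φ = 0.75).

f_max ≈ 805 N/mm; NOT adequate

Total weld length L_w = 635 mm. Treat welds as unit-width lines.
Centroid: x̄ = 2×175×87.5 / 635 = 48.23 mm from the vertical weld.
Polar moment about centroid: J = I_x + I_y = [285³/12 + 2×175×142.5²] + [285×48.23² + 2(175³/12 + 175×39.27²)] = 11130000 mm³.
Direct shear f_v = P/L_w = 203×10³ / 635 = 319.7 N/mm (vertical).
Torsion M = P·e = 203×10³ × 160 = 32480000 N·mm.
Critical point at (x, y) = (126.8, 142.5) from centroid. f_tx = M·y/J = 415.8 N/mm; f_ty = M·x/J = 369.9 N/mm.
Resultant f_max = √[f_tx² + (f_v + f_ty)²] = √[415.8² + (319.7 + 369.9)²] = 805.2 N/mm.
Capacity per unit length: φr_n = 0.75 × 0.6 × 480 × (0.707 × 5) = 763.6 N/mm.
805.2 > 763.6 → NOT adequate.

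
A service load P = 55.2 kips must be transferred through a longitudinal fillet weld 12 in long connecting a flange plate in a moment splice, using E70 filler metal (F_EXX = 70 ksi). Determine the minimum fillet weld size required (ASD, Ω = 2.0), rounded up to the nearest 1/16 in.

Total weld length L = 12 in.
Required throat t_e = P × Ω / (0.6 F_EXX × L) = 55.2 × 2.0 / (0.6 × 70 × 12) = 0.219 in.
Required leg w = t_e / 0.707 = 0.3098 in → use 5/16 in.

w = 5/16 in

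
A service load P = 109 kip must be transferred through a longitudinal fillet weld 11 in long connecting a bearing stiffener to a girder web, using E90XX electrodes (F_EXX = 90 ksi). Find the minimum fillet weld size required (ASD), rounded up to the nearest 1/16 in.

w = 9/16 in

Total weld length L = 11 in.
Required throat t_e = P × Ω / (0.6 F_EXX × L) = 109 × 2.0 / (0.6 × 90 × 11) = 0.367 in.
Required leg w = t_e / 0.707 = 0.5191 in → use 9/16 in.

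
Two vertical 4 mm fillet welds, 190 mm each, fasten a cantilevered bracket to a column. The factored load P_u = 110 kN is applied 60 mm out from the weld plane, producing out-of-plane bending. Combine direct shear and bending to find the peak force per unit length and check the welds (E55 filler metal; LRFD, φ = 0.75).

f_max ≈ 620 N/mm; adequate

E55XX → F_EXX = 550 MPa.
L_w = 2 × 190 = 380 mm; section modulus (unit throat) S = 2 × L²/6 = 12030 mm².
Direct shear f_v = P/L_w = 110×10³/380 = 289.5 N/mm.
Moment M = P × e = 110×10³ × 60 = 6600000 N·mm; bending f_b = M/S = 548.5 N/mm.
f_max = √(f_v² + f_b²) = √(289.5² + 548.5²) = 620.2 N/mm.
φr_n = 0.75 × 0.6 × 550 × (0.707 × 4) = 699.9 N/mm → adequate.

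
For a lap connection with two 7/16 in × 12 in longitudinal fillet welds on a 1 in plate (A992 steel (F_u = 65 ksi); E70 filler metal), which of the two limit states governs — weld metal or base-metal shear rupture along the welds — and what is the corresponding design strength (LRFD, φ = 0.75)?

E70XX → F_EXX = 70 ksi.
t_e = 0.707 × 0.4375 = 0.3093 in; L = 24 in.
Weld metal: φR_n = 0.75 × 0.6 × 70 × 0.3093 × 24 = 233.8 kips.
Base metal (shear rupture): φR_n = 0.75 × 0.6 × 65 × 1 × 24 = 702 kips.
Governing: weld metal.

φR_n ≈ 234 kips (weld metal governs)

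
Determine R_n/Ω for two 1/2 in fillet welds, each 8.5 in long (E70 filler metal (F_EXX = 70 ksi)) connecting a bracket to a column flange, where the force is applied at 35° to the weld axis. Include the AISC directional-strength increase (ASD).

R_n/Ω ≈ 154 kips

t_e = 0.707 × 0.5 = 0.3535 in; A_we = 0.3535 × 17 = 6.01 in².
Directional factor: 1.0 + 0.5 sin^1.5(35°) = 1.217.
F_nw = 0.6 × 70 × 1.217 = 51.12 ksi.
R_n/Ω = (51.12 × 6.01) / 2.0 = 153.6 kips.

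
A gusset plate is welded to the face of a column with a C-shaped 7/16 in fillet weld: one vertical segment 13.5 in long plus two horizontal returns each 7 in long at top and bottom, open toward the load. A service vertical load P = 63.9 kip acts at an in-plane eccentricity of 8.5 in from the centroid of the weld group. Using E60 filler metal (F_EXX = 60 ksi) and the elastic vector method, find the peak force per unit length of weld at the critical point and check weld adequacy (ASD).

f_max ≈ 6.4 kip/in; NOT adequate

Total weld length L_w = 27.5 in. Treat welds as unit-width lines.
Centroid: x̄ = 2×7×3.5 / 27.5 = 1.782 in from the vertical weld.
Polar moment about centroid: J = I_x + I_y = [13.5³/12 + 2×7×6.75²] + [13.5×1.782² + 2(7³/12 + 7×1.718²)] = 984.3 in³.
Direct shear f_v = P/L_w = 63.9 / 27.5 = 2.324 kip/in (vertical).
Torsion M = P·e = 63.9 × 8.5 = 543.15 kip·in.
Critical point at (x, y) = (5.218, 6.75) from centroid. f_tx = M·y/J = 3.725 kip/in; f_ty = M·x/J = 2.88 kip/in.
Resultant f_max = √[f_tx² + (f_v + f_ty)²] = √[3.725² + (2.324 + 2.88)²] = 6.399 kip/in.
Capacity per unit length: r_n/Ω = (1/2.0) × 0.6 × 60 × (0.707 × 0.4375) = 5.568 kip/in.
6.399 > 5.568 → NOT adequate.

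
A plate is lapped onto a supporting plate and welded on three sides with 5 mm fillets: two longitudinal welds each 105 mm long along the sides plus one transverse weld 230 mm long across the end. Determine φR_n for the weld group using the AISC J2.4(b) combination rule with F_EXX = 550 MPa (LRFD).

φR_n ≈ 458 kN

t_e = 0.707 × 5 = 3.535 mm.
R_nwl = 0.6 × 550 × 3.535 × 210 × 10⁻³ = 245 kN (longitudinal, 2 welds).
R_nwt = 0.6 × 550 × 3.535 × 230 × 10⁻³ = 268.3 kN (transverse, base value).
(i) R_nwl + R_nwt = 513.3 kN; (ii) 0.85 R_nwl + 1.5 R_nwt = 610.7 kN.
R_n = max = 610.7 kN [governs: (ii)]; φR_n = 458 kN.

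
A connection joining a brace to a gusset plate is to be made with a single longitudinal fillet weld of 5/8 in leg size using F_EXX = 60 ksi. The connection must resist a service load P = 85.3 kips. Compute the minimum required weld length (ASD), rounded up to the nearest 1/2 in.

Throat t_e = 0.707 × 0.625 = 0.4419 in.
r_n/Ω = (0.6 × 60 × 0.4419) / 2.0 = 7.954 kip/in.
L_req = P / (r_n/Ω) = 85.3 / 7.954 = 10.72 in total.
Round up → use L = 11 in.

L = 11 in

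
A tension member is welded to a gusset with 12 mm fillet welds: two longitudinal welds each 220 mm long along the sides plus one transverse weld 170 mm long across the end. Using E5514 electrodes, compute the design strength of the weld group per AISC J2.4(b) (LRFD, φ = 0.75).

φR_n ≈ 1320 kN

E55XX → F_EXX = 550 MPa.
t_e = 0.707 × 12 = 8.484 mm.
R_nwl = 0.6 × 550 × 8.484 × 440 × 10⁻³ = 1232 kN (longitudinal, 2 welds).
R_nwt = 0.6 × 550 × 8.484 × 170 × 10⁻³ = 476 kN (transverse, base value).
(i) R_nwl + R_nwt = 1708 kN; (ii) 0.85 R_nwl + 1.5 R_nwt = 1761 kN.
R_n = max = 1761 kN [governs: (ii)]; φR_n = 1321 kN.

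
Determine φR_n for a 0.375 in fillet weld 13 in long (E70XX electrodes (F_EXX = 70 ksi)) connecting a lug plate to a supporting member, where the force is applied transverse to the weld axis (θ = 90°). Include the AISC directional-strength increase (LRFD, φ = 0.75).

φR_n ≈ 163 kips

t_e = 0.707 × 0.375 = 0.2651 in; A_we = 0.2651 × 13 = 3.447 in².
Directional factor: 1.0 + 0.5 sin^1.5(90°) = 1.5.
F_nw = 0.6 × 70 × 1.5 = 63 ksi.
φR_n = 0.75 × 63 × 3.447 = 162.9 kips.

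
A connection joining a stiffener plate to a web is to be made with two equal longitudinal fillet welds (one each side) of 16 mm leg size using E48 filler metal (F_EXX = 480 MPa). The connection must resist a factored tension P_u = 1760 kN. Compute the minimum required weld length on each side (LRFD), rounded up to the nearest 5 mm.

L = 365 mm on each side

Throat t_e = 0.707 × 16 = 11.31 mm.
φr_n = 0.75 × 0.6 × 480 × 11.31 × 10⁻³ = 2.443 kN/mm.
L_req = P_u / φr_n = 1760 / 2.443 = 720.3 mm total.
Per side: 720.3 / 2 = 360.2 mm.
Round up → use L = 365 mm on each side.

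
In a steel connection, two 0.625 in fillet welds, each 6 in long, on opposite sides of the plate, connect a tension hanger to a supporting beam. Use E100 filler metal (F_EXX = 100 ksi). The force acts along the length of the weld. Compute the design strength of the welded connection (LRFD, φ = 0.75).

φR_n ≈ 239 kip

Effective throat t_e = 0.707 × 0.625 = 0.4419 in.
Total length L = 12 in; A_we = 0.4419 × 12 = 5.302 in².
F_nw = 0.6 F_EXX = 0.6 × 100 = 60 ksi.
φR_n = 0.75 × 60 × 5.302 = 238.6 kip.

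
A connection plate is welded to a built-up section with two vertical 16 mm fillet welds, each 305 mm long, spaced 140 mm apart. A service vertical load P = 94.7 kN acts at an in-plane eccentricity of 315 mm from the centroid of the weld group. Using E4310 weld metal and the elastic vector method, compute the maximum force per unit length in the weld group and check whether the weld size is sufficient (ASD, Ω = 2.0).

E43XX → F_EXX = 430 MPa.
Total weld length L_w = 610 mm. Treat welds as unit-width lines.
Polar moment about centroid: J = 2[d³/12 + d(b/2)²] = 2[305³/12 + 305×70²] = 7718000 mm³.
Direct shear f_v = P/L_w = 94.7×10³ / 610 = 155.2 N/mm (vertical).
Torsion M = P·e = 94.7×10³ × 315 = 29830000 N·mm.
Critical point at (x, y) = (70, 152.5) from centroid. f_tx = M·y/J = 589.4 N/mm; f_ty = M·x/J = 270.6 N/mm.
Resultant f_max = √[f_tx² + (f_v + f_ty)²] = √[589.4² + (155.2 + 270.6)²] = 727.2 N/mm.
Capacity per unit length: r_n/Ω = (1/2.0) × 0.6 × 430 × (0.707 × 16) = 1459 N/mm.
727.2 ≤ 1459 → adequate.

f_max ≈ 727 N/mm; adequate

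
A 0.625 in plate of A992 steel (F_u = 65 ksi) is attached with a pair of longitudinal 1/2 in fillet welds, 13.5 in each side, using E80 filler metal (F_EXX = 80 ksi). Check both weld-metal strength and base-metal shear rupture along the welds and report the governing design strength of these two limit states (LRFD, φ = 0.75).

t_e = 0.707 × 0.5 = 0.3535 in; L = 27 in.
Weld metal: φR_n = 0.75 × 0.6 × 80 × 0.3535 × 27 = 343.6 kip.
Base metal (shear rupture): φR_n = 0.75 × 0.6 × 65 × 0.625 × 27 = 493.6 kip.
Governing: weld metal.

φR_n ≈ 344 kip (weld metal governs)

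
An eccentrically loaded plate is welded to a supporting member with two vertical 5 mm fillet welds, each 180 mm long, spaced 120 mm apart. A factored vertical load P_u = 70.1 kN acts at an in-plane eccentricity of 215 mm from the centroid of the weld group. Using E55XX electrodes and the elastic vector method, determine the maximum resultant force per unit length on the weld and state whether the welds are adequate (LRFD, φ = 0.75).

f_max ≈ 843 N/mm; adequate

E55XX → F_EXX = 550 MPa.
Total weld length L_w = 360 mm. Treat welds as unit-width lines.
Polar moment about centroid: J = 2[d³/12 + d(b/2)²] = 2[180³/12 + 180×60²] = 2268000 mm³.
Direct shear f_v = P/L_w = 70.1×10³ / 360 = 194.7 N/mm (vertical).
Torsion M = P·e = 70.1×10³ × 215 = 15072000 N·mm.
Critical point at (x, y) = (60, 90) from centroid. f_tx = M·y/J = 598.1 N/mm; f_ty = M·x/J = 398.7 N/mm.
Resultant f_max = √[f_tx² + (f_v + f_ty)²] = √[598.1² + (194.7 + 398.7)²] = 842.5 N/mm.
Capacity per unit length: φr_n = 0.75 × 0.6 × 550 × (0.707 × 5) = 874.9 N/mm.
842.5 ≤ 874.9 → adequate.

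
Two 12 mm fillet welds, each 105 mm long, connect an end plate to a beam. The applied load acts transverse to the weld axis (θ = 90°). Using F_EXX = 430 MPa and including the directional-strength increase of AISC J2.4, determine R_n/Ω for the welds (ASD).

R_n/Ω ≈ 345 kN

t_e = 0.707 × 12 = 8.484 mm; A_we = 8.484 × 210 = 1782 mm².
Directional factor: 1.0 + 0.5 sin^1.5(90°) = 1.5.
F_nw = 0.6 × 430 × 1.5 = 387 MPa.
R_n/Ω = (387 × 1782) / 2.0 × 10⁻³ = 344.7 kN.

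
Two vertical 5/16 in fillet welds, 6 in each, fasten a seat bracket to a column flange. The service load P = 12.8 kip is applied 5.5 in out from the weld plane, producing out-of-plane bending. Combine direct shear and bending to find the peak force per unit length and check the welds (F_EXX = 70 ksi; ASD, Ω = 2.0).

f_max ≈ 5.96 kip/in; NOT adequate

L_w = 2 × 6 = 12 in; section modulus (unit throat) S = 2 × L²/6 = 12 in².
Direct shear f_v = P/L_w = 12.8/12 = 1.067 kip/in.
Moment M = P × e = 12.8 × 5.5 = 70.4 kip·in; bending f_b = M/S = 5.867 kip/in.
f_max = √(f_v² + f_b²) = √(1.067² + 5.867²) = 5.963 kip/in.
r_n/Ω = (1/2.0) × 0.6 × 70 × (0.707 × 0.3125) = 4.64 kip/in → NOT adequate.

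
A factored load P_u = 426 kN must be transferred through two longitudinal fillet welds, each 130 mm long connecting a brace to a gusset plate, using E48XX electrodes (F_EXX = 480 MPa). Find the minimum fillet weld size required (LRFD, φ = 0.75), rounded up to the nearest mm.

Total weld length L = 260 mm.
Required throat t_e = P_u / (φ × 0.6 F_EXX × L) = 426 / (0.75 × 0.6 × 480 × 260 × 10⁻³) = 7.585 mm.
Required leg w = t_e / 0.707 = 10.73 mm → use 11 mm.

w = 11 mm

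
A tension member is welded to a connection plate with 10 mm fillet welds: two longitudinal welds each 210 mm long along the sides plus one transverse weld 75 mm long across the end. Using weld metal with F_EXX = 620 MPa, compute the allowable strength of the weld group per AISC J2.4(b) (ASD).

t_e = 0.707 × 10 = 7.07 mm.
R_nwl = 0.6 × 620 × 7.07 × 420 × 10⁻³ = 1105 kN (longitudinal, 2 welds).
R_nwt = 0.6 × 620 × 7.07 × 75 × 10⁻³ = 197.3 kN (transverse, base value).
(i) R_nwl + R_nwt = 1302 kN; (ii) 0.85 R_nwl + 1.5 R_nwt = 1235 kN.
R_n = max = 1302 kN [governs: (i)]; R_n/Ω = 650.9 kN.

R_n/Ω ≈ 651 kN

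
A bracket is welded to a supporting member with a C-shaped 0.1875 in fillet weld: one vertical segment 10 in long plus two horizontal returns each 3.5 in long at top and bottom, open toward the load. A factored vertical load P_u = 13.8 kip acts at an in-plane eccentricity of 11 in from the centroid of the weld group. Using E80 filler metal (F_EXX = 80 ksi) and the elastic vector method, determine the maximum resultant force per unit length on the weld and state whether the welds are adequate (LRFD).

f_max ≈ 3.59 kip/in; adequate

Total weld length L_w = 17 in. Treat welds as unit-width lines.
Centroid: x̄ = 2×3.5×1.75 / 17 = 0.7206 in from the vertical weld.
Polar moment about centroid: J = I_x + I_y = [10³/12 + 2×3.5×5²] + [10×0.7206² + 2(3.5³/12 + 3.5×1.029²)] = 278.1 in³.
Direct shear f_v = P/L_w = 13.8 / 17 = 0.8118 kip/in (vertical).
Torsion M = P·e = 13.8 × 11 = 151.8 kip·in.
Critical point at (x, y) = (2.779, 5) from centroid. f_tx = M·y/J = 2.729 kip/in; f_ty = M·x/J = 1.517 kip/in.
Resultant f_max = √[f_tx² + (f_v + f_ty)²] = √[2.729² + (0.8118 + 1.517)²] = 3.588 kip/in.
Capacity per unit length: φr_n = 0.75 × 0.6 × 80 × (0.707 × 0.1875) = 4.772 kip/in.
3.588 ≤ 4.772 → adequate.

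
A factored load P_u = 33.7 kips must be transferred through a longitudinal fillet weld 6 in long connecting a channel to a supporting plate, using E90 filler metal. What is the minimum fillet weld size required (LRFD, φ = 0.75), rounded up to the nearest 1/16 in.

E90XX → F_EXX = 90 ksi.
Total weld length L = 6 in.
Required throat t_e = P_u / (φ × 0.6 F_EXX × L) = 33.7 / (0.75 × 0.6 × 90 × 6) = 0.1387 in.
Required leg w = t_e / 0.707 = 0.1962 in → use 1/4 in.

w = 1/4 in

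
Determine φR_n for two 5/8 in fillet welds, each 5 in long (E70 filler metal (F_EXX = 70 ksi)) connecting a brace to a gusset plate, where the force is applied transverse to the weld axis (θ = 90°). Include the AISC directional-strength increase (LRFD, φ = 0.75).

t_e = 0.707 × 0.625 = 0.4419 in; A_we = 0.4419 × 10 = 4.419 in².
Directional factor: 1.0 + 0.5 sin^1.5(90°) = 1.5.
F_nw = 0.6 × 70 × 1.5 = 63 ksi.
φR_n = 0.75 × 63 × 4.419 = 208.8 kip.

φR_n ≈ 209 kip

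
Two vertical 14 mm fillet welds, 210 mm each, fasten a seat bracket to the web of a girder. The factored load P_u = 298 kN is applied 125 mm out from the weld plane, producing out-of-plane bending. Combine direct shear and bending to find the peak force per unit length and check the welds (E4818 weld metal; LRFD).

f_max ≈ 2630 N/mm; NOT adequate

E48XX → F_EXX = 480 MPa.
L_w = 2 × 210 = 420 mm; section modulus (unit throat) S = 2 × L²/6 = 14700 mm².
Direct shear f_v = P/L_w = 298×10³/420 = 709.5 N/mm.
Moment M = P × e = 298×10³ × 125 = 37250000 N·mm; bending f_b = M/S = 2534 N/mm.
f_max = √(f_v² + f_b²) = √(709.5² + 2534²) = 2631 N/mm.
φr_n = 0.75 × 0.6 × 480 × (0.707 × 14) = 2138 N/mm → NOT adequate.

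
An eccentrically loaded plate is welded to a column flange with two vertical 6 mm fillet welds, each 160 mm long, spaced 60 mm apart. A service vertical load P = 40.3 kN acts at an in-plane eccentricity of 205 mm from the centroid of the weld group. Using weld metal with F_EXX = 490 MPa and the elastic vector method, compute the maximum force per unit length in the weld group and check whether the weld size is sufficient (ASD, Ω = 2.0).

Total weld length L_w = 320 mm. Treat welds as unit-width lines.
Polar moment about centroid: J = 2[d³/12 + d(b/2)²] = 2[160³/12 + 160×30²] = 970700 mm³.
Direct shear f_v = P/L_w = 40.3×10³ / 320 = 125.9 N/mm (vertical).
Torsion M = P·e = 40.3×10³ × 205 = 8261500 N·mm.
Critical point at (x, y) = (30, 80) from centroid. f_tx = M·y/J = 680.9 N/mm; f_ty = M·x/J = 255.3 N/mm.
Resultant f_max = √[f_tx² + (f_v + f_ty)²] = √[680.9² + (125.9 + 255.3)²] = 780.4 N/mm.
Capacity per unit length: r_n/Ω = (1/2.0) × 0.6 × 490 × (0.707 × 6) = 623.6 N/mm.
780.4 > 623.6 → NOT adequate.

f_max ≈ 780 N/mm; NOT adequate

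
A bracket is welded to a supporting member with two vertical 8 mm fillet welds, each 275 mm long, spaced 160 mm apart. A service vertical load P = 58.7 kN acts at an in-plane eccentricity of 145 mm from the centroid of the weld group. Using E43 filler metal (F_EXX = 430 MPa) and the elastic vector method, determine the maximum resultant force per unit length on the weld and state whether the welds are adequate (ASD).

f_max ≈ 264 N/mm; adequate

Total weld length L_w = 550 mm. Treat welds as unit-width lines.
Polar moment about centroid: J = 2[d³/12 + d(b/2)²] = 2[275³/12 + 275×80²] = 6986000 mm³.
Direct shear f_v = P/L_w = 58.7×10³ / 550 = 106.7 N/mm (vertical).
Torsion M = P·e = 58.7×10³ × 145 = 8511500 N·mm.
Critical point at (x, y) = (80, 137.5) from centroid. f_tx = M·y/J = 167.5 N/mm; f_ty = M·x/J = 97.47 N/mm.
Resultant f_max = √[f_tx² + (f_v + f_ty)²] = √[167.5² + (106.7 + 97.47)²] = 264.1 N/mm.
Capacity per unit length: r_n/Ω = (1/2.0) × 0.6 × 430 × (0.707 × 8) = 729.6 N/mm.
264.1 ≤ 729.6 → adequate.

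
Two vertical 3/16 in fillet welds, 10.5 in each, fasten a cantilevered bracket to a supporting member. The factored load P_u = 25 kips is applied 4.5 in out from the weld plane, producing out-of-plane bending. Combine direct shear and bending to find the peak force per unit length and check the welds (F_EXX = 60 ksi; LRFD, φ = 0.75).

L_w = 2 × 10.5 = 21 in; section modulus (unit throat) S = 2 × L²/6 = 36.75 in².
Direct shear f_v = P/L_w = 25/21 = 1.19 kip/in.
Moment M = P × e = 25 × 4.5 = 112.5 kip·in; bending f_b = M/S = 3.061 kip/in.
f_max = √(f_v² + f_b²) = √(1.19² + 3.061²) = 3.285 kip/in.
φr_n = 0.75 × 0.6 × 60 × (0.707 × 0.1875) = 3.579 kip/in → adequate.

f_max ≈ 3.28 kip/in; adequate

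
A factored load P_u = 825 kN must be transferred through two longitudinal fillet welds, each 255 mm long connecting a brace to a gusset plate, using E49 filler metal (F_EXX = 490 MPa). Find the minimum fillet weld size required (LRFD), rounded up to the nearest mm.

w = 11 mm

Total weld length L = 510 mm.
Required throat t_e = P_u / (φ × 0.6 F_EXX × L) = 825 / (0.75 × 0.6 × 490 × 510 × 10⁻³) = 7.336 mm.
Required leg w = t_e / 0.707 = 10.38 mm → use 11 mm.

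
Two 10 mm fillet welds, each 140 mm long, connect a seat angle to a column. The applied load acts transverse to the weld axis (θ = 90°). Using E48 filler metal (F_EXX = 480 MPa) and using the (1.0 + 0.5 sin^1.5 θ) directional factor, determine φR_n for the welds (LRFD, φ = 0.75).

t_e = 0.707 × 10 = 7.07 mm; A_we = 7.07 × 280 = 1980 mm².
Directional factor: 1.0 + 0.5 sin^1.5(90°) = 1.5.
F_nw = 0.6 × 480 × 1.5 = 432 MPa.
φR_n = 0.75 × 432 × 1980 × 10⁻³ = 641.4 kN.

φR_n ≈ 641 kN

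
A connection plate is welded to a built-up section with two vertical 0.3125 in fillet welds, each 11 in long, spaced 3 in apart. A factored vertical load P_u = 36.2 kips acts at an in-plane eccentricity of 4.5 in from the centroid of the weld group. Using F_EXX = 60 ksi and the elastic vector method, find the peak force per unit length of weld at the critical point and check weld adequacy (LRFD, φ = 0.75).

Total weld length L_w = 22 in. Treat welds as unit-width lines.
Polar moment about centroid: J = 2[d³/12 + d(b/2)²] = 2[11³/12 + 11×1.5²] = 271.3 in³.
Direct shear f_v = P/L_w = 36.2 / 22 = 1.645 kip/in (vertical).
Torsion M = P·e = 36.2 × 4.5 = 162.9 kip·in.
Critical point at (x, y) = (1.5, 5.5) from centroid. f_tx = M·y/J = 3.302 kip/in; f_ty = M·x/J = 0.9006 kip/in.
Resultant f_max = √[f_tx² + (f_v + f_ty)²] = √[3.302² + (1.645 + 0.9006)²] = 4.17 kip/in.
Capacity per unit length: φr_n = 0.75 × 0.6 × 60 × (0.707 × 0.3125) = 5.965 kip/in.
4.17 ≤ 5.965 → adequate.

f_max ≈ 4.17 kip/in; adequate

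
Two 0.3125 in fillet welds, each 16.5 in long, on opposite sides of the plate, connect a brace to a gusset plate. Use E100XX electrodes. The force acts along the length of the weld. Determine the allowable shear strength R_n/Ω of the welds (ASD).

E100XX → F_EXX = 100 ksi.
Effective throat t_e = 0.707 × 0.3125 = 0.2209 in.
Total length L = 33 in; A_we = 0.2209 × 33 = 7.291 in².
F_nw = 0.6 F_EXX = 0.6 × 100 = 60 ksi.
R_n = 60 × 7.291 = 437.5 kip; R_n/Ω = 437.5/2.0 = 218.7 kip.

R_n/Ω ≈ 219 kip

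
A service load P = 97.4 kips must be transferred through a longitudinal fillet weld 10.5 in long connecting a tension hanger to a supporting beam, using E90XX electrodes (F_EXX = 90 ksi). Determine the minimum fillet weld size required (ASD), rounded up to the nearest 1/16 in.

w = 1/2 in

Total weld length L = 10.5 in.
Required throat t_e = P × Ω / (0.6 F_EXX × L) = 97.4 × 2.0 / (0.6 × 90 × 10.5) = 0.3436 in.
Required leg w = t_e / 0.707 = 0.4859 in → use 1/2 in.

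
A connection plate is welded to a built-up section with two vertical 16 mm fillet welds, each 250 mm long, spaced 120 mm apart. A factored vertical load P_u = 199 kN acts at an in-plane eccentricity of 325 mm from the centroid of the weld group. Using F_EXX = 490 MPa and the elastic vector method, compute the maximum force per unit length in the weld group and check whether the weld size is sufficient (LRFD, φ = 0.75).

f_max ≈ 2240 N/mm; adequate

Total weld length L_w = 500 mm. Treat welds as unit-width lines.
Polar moment about centroid: J = 2[d³/12 + d(b/2)²] = 2[250³/12 + 250×60²] = 4404000 mm³.
Direct shear f_v = P/L_w = 199×10³ / 500 = 398 N/mm (vertical).
Torsion M = P·e = 199×10³ × 325 = 64675000 N·mm.
Critical point at (x, y) = (60, 125) from centroid. f_tx = M·y/J = 1836 N/mm; f_ty = M·x/J = 881.1 N/mm.
Resultant f_max = √[f_tx² + (f_v + f_ty)²] = √[1836² + (398 + 881.1)²] = 2237 N/mm.
Capacity per unit length: φr_n = 0.75 × 0.6 × 490 × (0.707 × 16) = 2494 N/mm.
2237 ≤ 2494 → adequate.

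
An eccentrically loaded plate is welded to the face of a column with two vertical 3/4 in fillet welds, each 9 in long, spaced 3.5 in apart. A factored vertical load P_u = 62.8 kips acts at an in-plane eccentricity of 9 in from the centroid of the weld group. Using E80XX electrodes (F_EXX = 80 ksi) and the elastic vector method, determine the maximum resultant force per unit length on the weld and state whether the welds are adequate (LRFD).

f_max ≈ 17 kip/in; adequate

Total weld length L_w = 18 in. Treat welds as unit-width lines.
Polar moment about centroid: J = 2[d³/12 + d(b/2)²] = 2[9³/12 + 9×1.75²] = 176.6 in³.
Direct shear f_v = P/L_w = 62.8 / 18 = 3.489 kip/in (vertical).
Torsion M = P·e = 62.8 × 9 = 565.2 kip·in.
Critical point at (x, y) = (1.75, 4.5) from centroid. f_tx = M·y/J = 14.4 kip/in; f_ty = M·x/J = 5.6 kip/in.
Resultant f_max = √[f_tx² + (f_v + f_ty)²] = √[14.4² + (3.489 + 5.6)²] = 17.03 kip/in.
Capacity per unit length: φr_n = 0.75 × 0.6 × 80 × (0.707 × 0.75) = 19.09 kip/in.
17.03 ≤ 19.09 → adequate.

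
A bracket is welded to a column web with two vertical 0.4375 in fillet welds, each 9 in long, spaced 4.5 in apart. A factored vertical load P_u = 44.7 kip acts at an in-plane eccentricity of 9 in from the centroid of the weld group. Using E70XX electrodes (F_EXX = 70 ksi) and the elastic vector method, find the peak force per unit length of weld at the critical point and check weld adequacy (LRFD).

Total weld length L_w = 18 in. Treat welds as unit-width lines.
Polar moment about centroid: J = 2[d³/12 + d(b/2)²] = 2[9³/12 + 9×2.25²] = 212.6 in³.
Direct shear f_v = P/L_w = 44.7 / 18 = 2.483 kip/in (vertical).
Torsion M = P·e = 44.7 × 9 = 402.3 kip·in.
Critical point at (x, y) = (2.25, 4.5) from centroid. f_tx = M·y/J = 8.514 kip/in; f_ty = M·x/J = 4.257 kip/in.
Resultant f_max = √[f_tx² + (f_v + f_ty)²] = √[8.514² + (2.483 + 4.257)²] = 10.86 kip/in.
Capacity per unit length: φr_n = 0.75 × 0.6 × 70 × (0.707 × 0.4375) = 9.743 kip/in.
10.86 > 9.743 → NOT adequate.

f_max ≈ 10.9 kip/in; NOT adequate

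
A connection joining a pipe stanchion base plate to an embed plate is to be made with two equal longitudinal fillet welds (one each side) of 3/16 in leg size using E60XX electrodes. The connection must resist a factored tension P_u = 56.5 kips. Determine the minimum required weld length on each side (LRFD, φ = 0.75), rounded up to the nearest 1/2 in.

E60XX → F_EXX = 60 ksi.
Throat t_e = 0.707 × 0.1875 = 0.1326 in.
φr_n = 0.75 × 0.6 × 60 × 0.1326 = 3.579 kips/in.
L_req = P_u / φr_n = 56.5 / 3.579 = 15.79 in total.
Per side: 15.79 / 2 = 7.893 in.
Round up → use L = 8 in on each side.

L = 8 in on each side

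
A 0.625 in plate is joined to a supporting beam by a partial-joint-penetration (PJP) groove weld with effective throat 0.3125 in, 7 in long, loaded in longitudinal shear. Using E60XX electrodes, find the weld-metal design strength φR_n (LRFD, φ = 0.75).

φR_n ≈ 59.1 kips

E60XX → F_EXX = 60 ksi.
Effective throat (given) t_e = 0.3125 in.
A_we = 0.3125 × 7 = 2.188 in².
F_nw = 0.6 F_EXX = 36 ksi.
φR_n = 0.75 × 36 × 2.188 = 59.06 kips.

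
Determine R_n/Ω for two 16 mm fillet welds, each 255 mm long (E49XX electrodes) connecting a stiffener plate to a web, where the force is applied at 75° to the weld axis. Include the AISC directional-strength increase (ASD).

E49XX → F_EXX = 490 MPa.
t_e = 0.707 × 16 = 11.31 mm; A_we = 11.31 × 510 = 5769 mm².
Directional factor: 1.0 + 0.5 sin^1.5(75°) = 1.475.
F_nw = 0.6 × 490 × 1.475 = 433.6 MPa.
R_n/Ω = (433.6 × 5769) / 2.0 × 10⁻³ = 1251 kN.

R_n/Ω ≈ 1250 kN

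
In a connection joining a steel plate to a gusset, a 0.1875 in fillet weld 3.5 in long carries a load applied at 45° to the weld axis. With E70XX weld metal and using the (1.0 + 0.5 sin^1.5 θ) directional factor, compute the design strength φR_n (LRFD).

φR_n ≈ 19 kip

E70XX → F_EXX = 70 ksi.
t_e = 0.707 × 0.1875 = 0.1326 in; A_we = 0.1326 × 3.5 = 0.464 in².
Directional factor: 1.0 + 0.5 sin^1.5(45°) = 1.297.
F_nw = 0.6 × 70 × 1.297 = 54.49 ksi.
φR_n = 0.75 × 54.49 × 0.464 = 18.96 kip.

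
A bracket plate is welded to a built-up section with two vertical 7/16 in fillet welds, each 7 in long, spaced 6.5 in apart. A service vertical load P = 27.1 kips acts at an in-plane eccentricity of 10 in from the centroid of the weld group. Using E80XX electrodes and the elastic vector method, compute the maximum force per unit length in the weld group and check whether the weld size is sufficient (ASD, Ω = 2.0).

E80XX → F_EXX = 80 ksi.
Total weld length L_w = 14 in. Treat welds as unit-width lines.
Polar moment about centroid: J = 2[d³/12 + d(b/2)²] = 2[7³/12 + 7×3.25²] = 205 in³.
Direct shear f_v = P/L_w = 27.1 / 14 = 1.936 kip/in (vertical).
Torsion M = P·e = 27.1 × 10 = 271 kip·in.
Critical point at (x, y) = (3.25, 3.5) from centroid. f_tx = M·y/J = 4.626 kip/in; f_ty = M·x/J = 4.295 kip/in.
Resultant f_max = √[f_tx² + (f_v + f_ty)²] = √[4.626² + (1.936 + 4.295)²] = 7.761 kip/in.
Capacity per unit length: r_n/Ω = (1/2.0) × 0.6 × 80 × (0.707 × 0.4375) = 7.423 kip/in.
7.761 > 7.423 → NOT adequate.

f_max ≈ 7.76 kip/in; NOT adequate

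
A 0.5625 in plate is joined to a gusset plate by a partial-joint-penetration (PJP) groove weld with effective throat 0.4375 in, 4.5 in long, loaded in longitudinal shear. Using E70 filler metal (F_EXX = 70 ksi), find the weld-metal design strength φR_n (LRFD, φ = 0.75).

φR_n ≈ 62 kips

Effective throat (given) t_e = 0.4375 in.
A_we = 0.4375 × 4.5 = 1.969 in².
F_nw = 0.6 F_EXX = 42 ksi.
φR_n = 0.75 × 42 × 1.969 = 62.02 kips.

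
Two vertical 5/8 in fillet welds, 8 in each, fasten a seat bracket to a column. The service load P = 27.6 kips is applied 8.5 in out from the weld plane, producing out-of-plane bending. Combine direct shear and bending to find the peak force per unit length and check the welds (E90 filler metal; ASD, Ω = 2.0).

f_max ≈ 11.1 kip/in; adequate

E90XX → F_EXX = 90 ksi.
L_w = 2 × 8 = 16 in; section modulus (unit throat) S = 2 × L²/6 = 21.33 in².
Direct shear f_v = P/L_w = 27.6/16 = 1.725 kip/in.
Moment M = P × e = 27.6 × 8.5 = 234.6 kip·in; bending f_b = M/S = 11 kip/in.
f_max = √(f_v² + f_b²) = √(1.725² + 11²) = 11.13 kip/in.
r_n/Ω = (1/2.0) × 0.6 × 90 × (0.707 × 0.625) = 11.93 kip/in → adequate.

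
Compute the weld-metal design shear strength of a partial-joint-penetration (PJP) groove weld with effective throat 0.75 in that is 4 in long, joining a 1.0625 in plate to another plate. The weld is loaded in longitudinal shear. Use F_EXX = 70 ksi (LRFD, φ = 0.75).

φR_n ≈ 94.5 kip

Effective throat (given) t_e = 0.75 in.
A_we = 0.75 × 4 = 3 in².
F_nw = 0.6 F_EXX = 42 ksi.
φR_n = 0.75 × 42 × 3 = 94.5 kip.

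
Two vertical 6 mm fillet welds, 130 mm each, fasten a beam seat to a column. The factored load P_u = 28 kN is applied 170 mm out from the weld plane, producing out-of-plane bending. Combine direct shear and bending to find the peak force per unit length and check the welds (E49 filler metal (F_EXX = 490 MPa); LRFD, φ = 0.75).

f_max ≈ 852 N/mm; adequate

L_w = 2 × 130 = 260 mm; section modulus (unit throat) S = 2 × L²/6 = 5633 mm².
Direct shear f_v = P/L_w = 28×10³/260 = 107.7 N/mm.
Moment M = P × e = 28×10³ × 170 = 4760000 N·mm; bending f_b = M/S = 845 N/mm.
f_max = √(f_v² + f_b²) = √(107.7² + 845²) = 851.8 N/mm.
φr_n = 0.75 × 0.6 × 490 × (0.707 × 6) = 935.4 N/mm → adequate.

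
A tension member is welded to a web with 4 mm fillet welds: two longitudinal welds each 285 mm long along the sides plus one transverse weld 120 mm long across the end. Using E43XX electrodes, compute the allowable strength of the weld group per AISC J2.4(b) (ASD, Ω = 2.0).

R_n/Ω ≈ 252 kN

E43XX → F_EXX = 430 MPa.
t_e = 0.707 × 4 = 2.828 mm.
R_nwl = 0.6 × 430 × 2.828 × 570 × 10⁻³ = 415.9 kN (longitudinal, 2 welds).
R_nwt = 0.6 × 430 × 2.828 × 120 × 10⁻³ = 87.55 kN (transverse, base value).
(i) R_nwl + R_nwt = 503.4 kN; (ii) 0.85 R_nwl + 1.5 R_nwt = 484.8 kN.
R_n = max = 503.4 kN [governs: (i)]; R_n/Ω = 251.7 kN.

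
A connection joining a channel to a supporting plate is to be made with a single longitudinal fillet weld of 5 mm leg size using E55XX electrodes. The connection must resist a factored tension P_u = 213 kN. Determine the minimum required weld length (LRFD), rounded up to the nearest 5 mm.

E55XX → F_EXX = 550 MPa.
Throat t_e = 0.707 × 5 = 3.535 mm.
φr_n = 0.75 × 0.6 × 550 × 3.535 × 10⁻³ = 0.8749 kN/mm.
L_req = P_u / φr_n = 213 / 0.8749 = 243.5 mm total.
Round up → use L = 245 mm.

L = 245 mm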